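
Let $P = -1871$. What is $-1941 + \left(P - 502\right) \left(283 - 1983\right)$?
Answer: $4032159$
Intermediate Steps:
$-1941 + \left(P - 502\right) \left(283 - 1983\right) = -1941 + \left(-1871 - 502\right) \left(283 - 1983\right) = -1941 - -4034100 = -1941 + 4034100 = 4032159$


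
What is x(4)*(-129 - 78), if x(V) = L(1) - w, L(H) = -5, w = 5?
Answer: 2070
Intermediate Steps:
x(V) = -10 (x(V) = -5 - 1*5 = -5 - 5 = -10)
x(4)*(-129 - 78) = -10*(-129 - 78) = -10*(-207) = 2070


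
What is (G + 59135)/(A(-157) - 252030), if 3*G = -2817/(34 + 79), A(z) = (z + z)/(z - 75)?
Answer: -33697072/143634413 ≈ -0.23460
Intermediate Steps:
A(z) = 2*z/(-75 + z) (A(z) = (2*z)/(-75 + z) = 2*z/(-75 + z))
G = -939/113 (G = (-2817/(34 + 79))/3 = (-2817/113)/3 = ((1/113)*(-2817))/3 = (⅓)*(-2817/113) = -939/113 ≈ -8.3097)
(G + 59135)/(A(-157) - 252030) = (-939/113 + 59135)/(2*(-157)/(-75 - 157) - 252030) = 6681316/(113*(2*(-157)/(-232) - 252030)) = 6681316/(113*(2*(-157)*(-1/232) - 252030)) = 6681316/(113*(157/116 - 252030)) = 6681316/(113*(-29235323/116)) = (6681316/113)*(-116/29235323) = -33697072/143634413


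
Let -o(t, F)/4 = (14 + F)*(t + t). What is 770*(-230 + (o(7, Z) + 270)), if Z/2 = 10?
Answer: -1435280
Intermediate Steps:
Z = 20 (Z = 2*10 = 20)
o(t, F) = -8*t*(14 + F) (o(t, F) = -4*(14 + F)*(t + t) = -4*(14 + F)*2*t = -8*t*(14 + F))
770*(-230 + (o(7, Z) + 270)) = 770*(-230 + (-8*7*(14 + 20) + 270)) = 770*(-230 + (-8*7*34 + 270)) = 770*(-230 + (-1904 + 270)) = 770*(-230 - 1634) = 770*(-1864) = -1435280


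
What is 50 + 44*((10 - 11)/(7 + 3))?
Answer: 228/5 ≈ 45.600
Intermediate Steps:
50 + 44*((10 - 11)/(7 + 3)) = 50 + 44*(-1/10) = 50 - 22/5 = 228/5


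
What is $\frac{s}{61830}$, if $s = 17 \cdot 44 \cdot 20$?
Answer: $\frac{1496}{6183} \approx 0.24195$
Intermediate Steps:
$s = 14960$ ($s = 748 \cdot 20 = 14960$)
$\frac{s}{61830} = \frac{14960}{61830} = 14960 \cdot \frac{1}{61830} = \frac{1496}{6183}$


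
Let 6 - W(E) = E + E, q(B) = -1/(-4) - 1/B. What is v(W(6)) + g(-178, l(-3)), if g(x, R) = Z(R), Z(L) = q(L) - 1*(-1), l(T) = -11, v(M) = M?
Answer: -205/44 ≈ -4.6591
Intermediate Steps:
q(B) = ¼ - 1/B (q(B) = -1*(-¼) - 1/B = ¼ - 1/B)
W(E) = 6 - 2*E (W(E) = 6 - (E + E) = 6 - 2*E)
Z(L) = 1 + (-4 + L)/(4*L) (Z(L) = (-4 + L)/(4*L) - 1*(-1) = (-4 + L)/(4*L) + 1 = 1 + (-4 + L)/(4*L))
g(x, R) = 5/4 - 1/R
v(W(6)) + g(-178, l(-3)) = (6 - 2*6) + (5/4 - 1/(-11)) = (6 - 12) + (5/4 - 1*(-1/11)) = -6 + (5/4 + 1/11) = -6 + 59/44 = -205/44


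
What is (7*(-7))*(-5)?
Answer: 245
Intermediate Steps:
(7*(-7))*(-5) = -49*(-5) = 245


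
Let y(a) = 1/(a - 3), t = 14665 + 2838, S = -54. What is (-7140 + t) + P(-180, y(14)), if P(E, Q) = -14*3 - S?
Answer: 10375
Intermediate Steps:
t = 17503
y(a) = 1/(-3 + a)
P(E, Q) = 12 (P(E, Q) = -14*3 - 1*(-54) = -42 + 54 = 12)
(-7140 + t) + P(-180, y(14)) = (-7140 + 17503) + 12 = 10363 + 12 = 10375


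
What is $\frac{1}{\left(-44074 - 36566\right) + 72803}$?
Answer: $- \frac{1}{7837} \approx -0.0001276$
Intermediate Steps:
$\frac{1}{\left(-44074 - 36566\right) + 72803} = \frac{1}{-80640 + 72803} = \frac{1}{-7837} = - \frac{1}{7837}$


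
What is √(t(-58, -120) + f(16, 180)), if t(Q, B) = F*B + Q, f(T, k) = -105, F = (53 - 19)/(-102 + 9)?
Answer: I*√114483/31 ≈ 10.915*I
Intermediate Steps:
F = -34/93 (F = 34/(-93) = 34*(-1/93) = -34/93 ≈ -0.36559)
t(Q, B) = Q - 34*B/93 (t(Q, B) = -34*B/93 + Q = Q - 34*B/93)
√(t(-58, -120) + f(16, 180)) = √((-58 - 34/93*(-120)) - 105) = √((-58 + 1360/31) - 105) = √(-438/31 - 105) = √(-3693/31) = I*√114483/31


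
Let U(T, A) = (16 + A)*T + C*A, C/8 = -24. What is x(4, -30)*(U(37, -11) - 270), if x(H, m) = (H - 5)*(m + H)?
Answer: 52702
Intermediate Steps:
x(H, m) = (-5 + H)*(H + m)
C = -192 (C = 8*(-24) = -192)
U(T, A) = -192*A + T*(16 + A) (U(T, A) = (16 + A)*T - 192*A = T*(16 + A) - 192*A = -192*A + T*(16 + A))
x(4, -30)*(U(37, -11) - 270) = (4² - 5*4 - 5*(-30) + 4*(-30))*((-192*(-11) + 16*37 - 11*37) - 270) = (16 - 20 + 150 - 120)*((2112 + 592 - 407) - 270) = 26*(2297 - 270) = 26*2027 = 52702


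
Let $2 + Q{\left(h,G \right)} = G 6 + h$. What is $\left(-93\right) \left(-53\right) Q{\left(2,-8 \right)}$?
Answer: $-236592$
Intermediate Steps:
$Q{\left(h,G \right)} = -2 + h + 6 G$ ($Q{\left(h,G \right)} = -2 + \left(G 6 + h\right) = -2 + \left(6 G + h\right) = -2 + \left(h + 6 G\right) = -2 + h + 6 G$)
$\left(-93\right) \left(-53\right) Q{\left(2,-8 \right)} = \left(-93\right) \left(-53\right) \left(-2 + 2 + 6 \left(-8\right)\right) = 4929 \left(-2 + 2 - 48\right) = 4929 \left(-48\right) = -236592$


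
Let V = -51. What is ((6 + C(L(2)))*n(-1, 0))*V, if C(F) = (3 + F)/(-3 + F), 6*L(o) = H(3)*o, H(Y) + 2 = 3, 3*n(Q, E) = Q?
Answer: 323/4 ≈ 80.750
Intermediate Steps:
n(Q, E) = Q/3
H(Y) = 1 (H(Y) = -2 + 3 = 1)
L(o) = o/6 (L(o) = (1*o)/6 = o/6)
C(F) = (3 + F)/(-3 + F)
((6 + C(L(2)))*n(-1, 0))*V = ((6 + (3 + (⅙)*2)/(-3 + (⅙)*2))*((⅓)*(-1)))*(-51) = ((6 + (3 + ⅓)/(-3 + ⅓))*(-⅓))*(-51) = ((6 + (10/3)/(-8/3))*(-⅓))*(-51) = ((6 - 3/8*10/3)*(-⅓))*(-51) = ((6 - 5/4)*(-⅓))*(-51) = ((19/4)*(-⅓))*(-51) = -19/12*(-51) = 323/4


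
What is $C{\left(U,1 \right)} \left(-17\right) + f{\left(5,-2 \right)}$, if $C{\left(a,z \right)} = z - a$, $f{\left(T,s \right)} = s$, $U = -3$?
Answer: $-70$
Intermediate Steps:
$C{\left(U,1 \right)} \left(-17\right) + f{\left(5,-2 \right)} = \left(1 - -3\right) \left(-17\right) - 2 = \left(1 + 3\right) \left(-17\right) - 2 = 4 \left(-17\right) - 2 = -68 - 2 = -70$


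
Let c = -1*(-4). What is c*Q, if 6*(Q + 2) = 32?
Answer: 40/3 ≈ 13.333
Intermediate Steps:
Q = 10/3 (Q = -2 + (⅙)*32 = -2 + 16/3 = 10/3 ≈ 3.3333)
c = 4
c*Q = 4*(10/3) = 40/3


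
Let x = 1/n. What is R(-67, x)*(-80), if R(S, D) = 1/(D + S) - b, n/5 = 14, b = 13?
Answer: 4882160/4689 ≈ 1041.2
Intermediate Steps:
n = 70 (n = 5*14 = 70)
x = 1/70 ≈ 0.014286
R(S, D) = -13 + 1/(D + S) (R(S, D) = 1/(D + S) - 1*13 = 1/(D + S) - 13 = -13 + 1/(D + S))
R(-67, x)*(-80) = ((1 - 13*1/70 - 13*(-67))/(1/70 - 67))*(-80) = ((1 - 13/70 + 871)/(-4689/70))*(-80) = -70/4689*61027/70*(-80) = -61027/4689*(-80) = 4882160/4689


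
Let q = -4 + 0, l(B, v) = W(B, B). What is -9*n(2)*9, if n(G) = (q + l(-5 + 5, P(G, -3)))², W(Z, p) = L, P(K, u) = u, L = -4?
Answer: -5184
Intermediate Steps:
W(Z, p) = -4
l(B, v) = -4
q = -4
n(G) = 64 (n(G) = (-4 - 4)² = (-8)² = 64)
-9*n(2)*9 = -9*64*9 = -576*9 = -5184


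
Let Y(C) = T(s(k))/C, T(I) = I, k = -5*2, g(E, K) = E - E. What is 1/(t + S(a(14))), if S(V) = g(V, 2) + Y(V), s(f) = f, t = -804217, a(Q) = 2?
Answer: -1/804222 ≈ -1.2434e-6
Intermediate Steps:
g(E, K) = 0
k = -10
Y(C) = -10/C
S(V) = -10/V (S(V) = 0 - 10/V = -10/V)
1/(t + S(a(14))) = 1/(-804217 - 10/2) = 1/(-804217 - 10*½) = 1/(-804217 - 5) = 1/(-804222) = -1/804222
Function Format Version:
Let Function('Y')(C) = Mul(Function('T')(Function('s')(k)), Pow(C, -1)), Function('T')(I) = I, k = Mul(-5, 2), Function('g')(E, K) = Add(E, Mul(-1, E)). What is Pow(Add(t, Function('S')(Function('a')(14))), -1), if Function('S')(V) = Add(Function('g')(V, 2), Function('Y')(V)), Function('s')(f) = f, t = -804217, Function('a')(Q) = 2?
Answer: Rational(-1, 804222) ≈ -1.2434e-6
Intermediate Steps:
Function('g')(E, K) = 0
k = -10
Function('Y')(C) = Mul(-10, Pow(C, -1))
Function('S')(V) = Mul(-10, Pow(V, -1)) (Function('S')(V) = Add(0, Mul(-10, Pow(V, -1))) = Mul(-10, Pow(V, -1)))
Pow(Add(t, Function('S')(Function('a')(14))), -1) = Pow(Add(-804217, Mul(-10, Pow(2, -1))), -1) = Pow(Add(-804217, Mul(-10, Rational(1, 2))), -1) = Pow(Add(-804217, -5), -1) = Pow(-804222, -1) = Rational(-1, 804222)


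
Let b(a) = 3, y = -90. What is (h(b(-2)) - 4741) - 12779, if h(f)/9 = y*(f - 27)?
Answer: 1920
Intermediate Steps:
h(f) = 21870 - 810*f (h(f) = 9*(-90*(f - 27)) = 9*(-90*(-27 + f)) = 9*(2430 - 90*f) = 21870 - 810*f)
(h(b(-2)) - 4741) - 12779 = ((21870 - 810*3) - 4741) - 12779 = ((21870 - 2430) - 4741) - 12779 = (19440 - 4741) - 12779 = 14699 - 12779 = 1920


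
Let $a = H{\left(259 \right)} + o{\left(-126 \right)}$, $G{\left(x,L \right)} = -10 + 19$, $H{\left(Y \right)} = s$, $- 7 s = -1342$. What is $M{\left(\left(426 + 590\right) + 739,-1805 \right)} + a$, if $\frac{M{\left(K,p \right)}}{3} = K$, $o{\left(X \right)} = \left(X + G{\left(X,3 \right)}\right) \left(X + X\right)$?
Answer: $\frac{244585}{7} \approx 34941.0$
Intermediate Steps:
$s = \frac{1342}{7}$ ($s = \left(- \frac{1}{7}\right) \left(-1342\right) = \frac{1342}{7} \approx 191.71$)
$H{\left(Y \right)} = \frac{1342}{7}$
$G{\left(x,L \right)} = 9$
$o{\left(X \right)} = 2 X \left(9 + X\right)$ ($o{\left(X \right)} = \left(X + 9\right) \left(X + X\right) = \left(9 + X\right) 2 X = 2 X \left(9 + X\right)$)
$M{\left(K,p \right)} = 3 K$
$a = \frac{207730}{7}$ ($a = \frac{1342}{7} + 2 \left(-126\right) \left(9 - 126\right) = \frac{1342}{7} + 2 \left(-126\right) \left(-117\right) = \frac{1342}{7} + 29484 = \frac{207730}{7} \approx 29676.0$)
$M{\left(\left(426 + 590\right) + 739,-1805 \right)} + a = 3 \left(\left(426 + 590\right) + 739\right) + \frac{207730}{7} = 3 \left(1016 + 739\right) + \frac{207730}{7} = 3 \cdot 1755 + \frac{207730}{7} = 5265 + \frac{207730}{7} = \frac{244585}{7}$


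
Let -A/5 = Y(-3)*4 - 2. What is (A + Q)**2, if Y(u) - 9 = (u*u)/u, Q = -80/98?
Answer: 29484900/2401 ≈ 12280.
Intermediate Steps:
Q = -40/49 (Q = -80*1/98 = -40/49 ≈ -0.81633)
Y(u) = 9 + u (Y(u) = 9 + (u*u)/u = 9 + u**2/u = 9 + u)
A = -110 (A = -5*((9 - 3)*4 - 2) = -5*(6*4 - 2) = -5*(24 - 2) = -5*22 = -110)
(A + Q)**2 = (-110 - 40/49)**2 = (-5430/49)**2 = 29484900/2401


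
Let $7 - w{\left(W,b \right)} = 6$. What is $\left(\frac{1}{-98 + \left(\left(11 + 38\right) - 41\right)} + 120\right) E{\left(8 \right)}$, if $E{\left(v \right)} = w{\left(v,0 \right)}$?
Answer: $\frac{10799}{90} \approx 119.99$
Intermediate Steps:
$w{\left(W,b \right)} = 1$ ($w{\left(W,b \right)} = 7 - 6 = 1$)
$E{\left(v \right)} = 1$
$\left(\frac{1}{-98 + \left(\left(11 + 38\right) - 41\right)} + 120\right) E{\left(8 \right)} = \left(\frac{1}{-98 + \left(\left(11 + 38\right) - 41\right)} + 120\right) 1 = \left(\frac{1}{-98 + \left(49 - 41\right)} + 120\right) 1 = \left(\frac{1}{-98 + 8} + 120\right) 1 = \left(\frac{1}{-90} + 120\right) 1 = \left(- \frac{1}{90} + 120\right) 1 = \frac{10799}{90} \cdot 1 = \frac{10799}{90}$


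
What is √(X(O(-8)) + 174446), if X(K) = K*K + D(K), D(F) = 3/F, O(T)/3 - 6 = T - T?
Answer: √6291726/6 ≈ 418.06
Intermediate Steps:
O(T) = 18 (O(T) = 18 + 3*(T - T) = 18 + 3*0 = 18 + 0 = 18)
X(K) = K² + 3/K (X(K) = K*K + 3/K = K² + 3/K)
√(X(O(-8)) + 174446) = √((3 + 18³)/18 + 174446) = √((3 + 5832)/18 + 174446) = √((1/18)*5835 + 174446) = √(1945/6 + 174446) = √(1048621/6) = √6291726/6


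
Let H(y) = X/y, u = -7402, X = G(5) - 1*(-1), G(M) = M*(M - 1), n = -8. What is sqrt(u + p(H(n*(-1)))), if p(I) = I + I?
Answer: I*sqrt(29587)/2 ≈ 86.004*I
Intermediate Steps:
G(M) = M*(-1 + M)
X = 21 (X = 5*(-1 + 5) - 1*(-1) = 5*4 + 1 = 20 + 1 = 21)
H(y) = 21/y
p(I) = 2*I
sqrt(u + p(H(n*(-1)))) = sqrt(-7402 + 2*(21/((-8*(-1))))) = sqrt(-7402 + 2*(21/8)) = sqrt(-7402 + 21/4) = sqrt(-29587/4) = I*sqrt(29587)/2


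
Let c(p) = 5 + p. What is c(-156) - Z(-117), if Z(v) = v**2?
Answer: -13840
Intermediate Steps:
c(-156) - Z(-117) = (5 - 156) - 1*(-117)**2 = -151 - 1*13689 = -151 - 13689 = -13840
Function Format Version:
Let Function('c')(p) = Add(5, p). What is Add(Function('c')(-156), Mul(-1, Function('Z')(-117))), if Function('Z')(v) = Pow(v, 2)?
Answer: -13840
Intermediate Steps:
Add(Function('c')(-156), Mul(-1, Function('Z')(-117))) = Add(Add(5, -156), Mul(-1, Pow(-117, 2))) = Add(-151, Mul(-1, 13689)) = Add(-151, -13689) = -13840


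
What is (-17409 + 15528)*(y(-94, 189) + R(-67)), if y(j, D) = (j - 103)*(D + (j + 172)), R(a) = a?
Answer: 99064746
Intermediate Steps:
y(j, D) = (-103 + j)*(172 + D + j) (y(j, D) = (-103 + j)*(D + (172 + j)) = (-103 + j)*(172 + D + j))
(-17409 + 15528)*(y(-94, 189) + R(-67)) = (-17409 + 15528)*((-17716 + (-94)² - 103*189 + 69*(-94) + 189*(-94)) - 67) = -1881*((-17716 + 8836 - 19467 - 6486 - 17766) - 67) = -1881*(-52599 - 67) = -1881*(-52666) = 99064746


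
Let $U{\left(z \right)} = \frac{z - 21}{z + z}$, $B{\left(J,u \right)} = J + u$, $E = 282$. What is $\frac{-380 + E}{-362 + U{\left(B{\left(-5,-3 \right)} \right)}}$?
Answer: $\frac{1568}{5763} \approx 0.27208$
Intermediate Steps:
$U{\left(z \right)} = \frac{-21 + z}{2 z}$
$\frac{-380 + E}{-362 + U{\left(B{\left(-5,-3 \right)} \right)}} = \frac{-380 + 282}{-362 + \frac{-21 - 8}{2 \left(-5 - 3\right)}} = - \frac{98}{-362 + \frac{-21 - 8}{2 \left(-8\right)}} = - \frac{98}{-362 + \frac{1}{2} \left(- \frac{1}{8}\right) \left(-29\right)} = - \frac{98}{-362 + \frac{29}{16}} = - \frac{98}{- \frac{5763}{16}} = \left(-98\right) \left(- \frac{16}{5763}\right) = \frac{1568}{5763}$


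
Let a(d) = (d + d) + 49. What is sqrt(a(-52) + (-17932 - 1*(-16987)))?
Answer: 10*I*sqrt(10) ≈ 31.623*I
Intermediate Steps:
a(d) = 49 + 2*d (a(d) = 2*d + 49 = 49 + 2*d)
sqrt(a(-52) + (-17932 - 1*(-16987))) = sqrt((49 + 2*(-52)) + (-17932 - 1*(-16987))) = sqrt((49 - 104) + (-17932 + 16987)) = sqrt(-55 - 945) = sqrt(-1000) = 10*I*sqrt(10)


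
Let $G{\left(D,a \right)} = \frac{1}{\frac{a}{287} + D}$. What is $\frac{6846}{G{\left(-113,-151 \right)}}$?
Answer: $- \frac{31865196}{41} \approx -7.772 \cdot 10^{5}$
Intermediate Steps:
$G{\left(D,a \right)} = \frac{1}{D + \frac{a}{287}}$ ($G{\left(D,a \right)} = \frac{1}{a \frac{1}{287} + D} = \frac{1}{\frac{a}{287} + D} = \frac{1}{D + \frac{a}{287}}$)
$\frac{6846}{G{\left(-113,-151 \right)}} = \frac{6846}{287 \frac{1}{-151 + 287 \left(-113\right)}} = \frac{6846}{287 \frac{1}{-151 - 32431}} = \frac{6846}{287 \frac{1}{-32582}} = \frac{6846}{287 \left(- \frac{1}{32582}\right)} = \frac{6846}{- \frac{287}{32582}} = 6846 \left(- \frac{32582}{287}\right) = - \frac{31865196}{41}$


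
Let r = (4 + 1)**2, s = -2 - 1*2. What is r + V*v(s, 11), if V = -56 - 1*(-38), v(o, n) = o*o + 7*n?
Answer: -1649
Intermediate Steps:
s = -4 (s = -2 - 2 = -4)
r = 25 (r = 5**2 = 25)
v(o, n) = o**2 + 7*n
V = -18 (V = -56 + 38 = -18)
r + V*v(s, 11) = 25 - 18*((-4)**2 + 7*11) = 25 - 18*(16 + 77) = 25 - 18*93 = 25 - 1674 = -1649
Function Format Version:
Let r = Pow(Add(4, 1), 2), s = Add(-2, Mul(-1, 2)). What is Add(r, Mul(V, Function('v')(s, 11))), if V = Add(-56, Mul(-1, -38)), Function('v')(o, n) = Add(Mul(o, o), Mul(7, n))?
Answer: -1649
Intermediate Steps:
s = -4 (s = Add(-2, -2) = -4)
r = 25 (r = Pow(5, 2) = 25)
Function('v')(o, n) = Add(Pow(o, 2), Mul(7, n))
V = -18 (V = Add(-56, 38) = -18)
Add(r, Mul(V, Function('v')(s, 11))) = Add(25, Mul(-18, Add(Pow(-4, 2), Mul(7, 11)))) = Add(25, Mul(-18, Add(16, 77))) = Add(25, Mul(-18, 93)) = Add(25, -1674) = -1649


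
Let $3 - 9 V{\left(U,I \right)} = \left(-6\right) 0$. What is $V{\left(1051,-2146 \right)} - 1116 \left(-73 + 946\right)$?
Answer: $- \frac{2922803}{3} \approx -9.7427 \cdot 10^{5}$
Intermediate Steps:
$V{\left(U,I \right)} = \frac{1}{3}$ ($V{\left(U,I \right)} = \frac{1}{3} - \frac{\left(-6\right) 0}{9} = \frac{1}{3} - 0 = \frac{1}{3} + 0 = \frac{1}{3}$)
$V{\left(1051,-2146 \right)} - 1116 \left(-73 + 946\right) = \frac{1}{3} - 1116 \left(-73 + 946\right) = \frac{1}{3} - 1116 \cdot 873 = \frac{1}{3} - 974268 = - \frac{2922803}{3}$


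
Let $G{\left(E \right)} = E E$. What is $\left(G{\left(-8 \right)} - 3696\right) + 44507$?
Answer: $40875$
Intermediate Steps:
$G{\left(E \right)} = E^{2}$
$\left(G{\left(-8 \right)} - 3696\right) + 44507 = \left(\left(-8\right)^{2} - 3696\right) + 44507 = \left(64 - 3696\right) + 44507 = -3632 + 44507 = 40875$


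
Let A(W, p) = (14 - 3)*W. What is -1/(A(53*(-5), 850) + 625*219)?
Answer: -1/133960 ≈ -7.4649e-6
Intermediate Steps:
A(W, p) = 11*W
-1/(A(53*(-5), 850) + 625*219) = -1/(11*(53*(-5)) + 625*219) = -1/(11*(-265) + 136875) = -1/(-2915 + 136875) = -1/133960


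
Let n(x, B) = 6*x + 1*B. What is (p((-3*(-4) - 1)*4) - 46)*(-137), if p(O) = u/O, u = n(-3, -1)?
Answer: 279891/44 ≈ 6361.2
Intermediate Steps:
n(x, B) = B + 6*x (n(x, B) = 6*x + B = B + 6*x)
u = -19 (u = -1 + 6*(-3) = -1 - 18 = -19)
p(O) = -19/O
(p((-3*(-4) - 1)*4) - 46)*(-137) = (-19*1/(4*(-3*(-4) - 1)) - 46)*(-137) = (-19*1/(4*(12 - 1)) - 46)*(-137) = (-19/(11*4) - 46)*(-137) = (-19/44 - 46)*(-137) = -2043/44*(-137) = 279891/44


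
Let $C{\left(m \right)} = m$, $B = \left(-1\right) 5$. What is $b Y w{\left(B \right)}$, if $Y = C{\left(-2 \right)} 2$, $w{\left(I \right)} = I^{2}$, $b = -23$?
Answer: $2300$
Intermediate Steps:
$B = -5$
$Y = -4$ ($Y = \left(-2\right) 2 = -4$)
$b Y w{\left(B \right)} = \left(-23\right) \left(-4\right) \left(-5\right)^{2} = 92 \cdot 25 = 2300$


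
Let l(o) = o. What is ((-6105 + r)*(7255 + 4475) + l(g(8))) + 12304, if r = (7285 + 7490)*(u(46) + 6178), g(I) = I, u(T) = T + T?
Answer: 1086586803162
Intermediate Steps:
u(T) = 2*T
r = 92639250 (r = (7285 + 7490)*(2*46 + 6178) = 14775*(92 + 6178) = 14775*6270 = 92639250)
((-6105 + r)*(7255 + 4475) + l(g(8))) + 12304 = ((-6105 + 92639250)*(7255 + 4475) + 8) + 12304 = (92633145*11730 + 8) + 12304 = (1086586790850 + 8) + 12304 = 1086586790858 + 12304 = 1086586803162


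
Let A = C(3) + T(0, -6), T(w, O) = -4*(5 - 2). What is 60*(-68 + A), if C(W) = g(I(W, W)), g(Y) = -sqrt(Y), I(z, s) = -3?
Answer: -4800 - 60*I*sqrt(3) ≈ -4800.0 - 103.92*I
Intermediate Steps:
T(w, O) = -12 (T(w, O) = -4*3 = -12)
C(W) = -I*sqrt(3) (C(W) = -sqrt(-3) = -I*sqrt(3))
A = -12 - I*sqrt(3) (A = -I*sqrt(3) - 12 = -12 - I*sqrt(3) ≈ -12.0 - 1.732*I)
60*(-68 + A) = 60*(-68 + (-12 - I*sqrt(3))) = 60*(-80 - I*sqrt(3)) = -4800 - 60*I*sqrt(3)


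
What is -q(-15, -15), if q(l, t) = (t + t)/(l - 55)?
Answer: -3/7 ≈ -0.42857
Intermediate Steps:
q(l, t) = 2*t/(-55 + l) (q(l, t) = (2*t)/(-55 + l) = 2*t/(-55 + l))
-q(-15, -15) = -2*(-15)/(-55 - 15) = -2*(-15)/(-70) = -2*(-15)*(-1)/70 = -1*3/7 = -3/7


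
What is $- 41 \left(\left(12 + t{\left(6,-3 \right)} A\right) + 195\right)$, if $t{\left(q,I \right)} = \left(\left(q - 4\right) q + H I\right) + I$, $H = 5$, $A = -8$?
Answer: $-10455$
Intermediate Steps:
$t{\left(q,I \right)} = 6 I + q \left(-4 + q\right)$ ($t{\left(q,I \right)} = \left(\left(q - 4\right) q + 5 I\right) + I = \left(\left(-4 + q\right) q + 5 I\right) + I = \left(q \left(-4 + q\right) + 5 I\right) + I = \left(5 I + q \left(-4 + q\right)\right) + I = 6 I + q \left(-4 + q\right)$)
$- 41 \left(\left(12 + t{\left(6,-3 \right)} A\right) + 195\right) = - 41 \left(\left(12 + \left(6^{2} - 24 + 6 \left(-3\right)\right) \left(-8\right)\right) + 195\right) = - 41 \left(\left(12 + \left(36 - 24 - 18\right) \left(-8\right)\right) + 195\right) = - 41 \left(\left(12 - -48\right) + 195\right) = - 41 \left(\left(12 + 48\right) + 195\right) = - 41 \left(60 + 195\right) = \left(-41\right) 255 = -10455$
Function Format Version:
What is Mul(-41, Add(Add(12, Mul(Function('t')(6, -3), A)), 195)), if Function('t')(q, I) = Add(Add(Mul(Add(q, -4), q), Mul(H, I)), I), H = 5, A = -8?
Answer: -10455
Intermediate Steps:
Function('t')(q, I) = Add(Mul(6, I), Mul(q, Add(-4, q))) (Function('t')(q, I) = Add(Add(Mul(Add(q, -4), q), Mul(5, I)), I) = Add(Add(Mul(Add(-4, q), q), Mul(5, I)), I) = Add(Add(Mul(q, Add(-4, q)), Mul(5, I)), I) = Add(Add(Mul(5, I), Mul(q, Add(-4, q))), I) = Add(Mul(6, I), Mul(q, Add(-4, q))))
Mul(-41, Add(Add(12, Mul(Function('t')(6, -3), A)), 195)) = Mul(-41, Add(Add(12, Mul(Add(Pow(6, 2), Mul(-4, 6), Mul(6, -3)), -8)), 195)) = Mul(-41, Add(Add(12, Mul(Add(36, -24, -18), -8)), 195)) = Mul(-41, Add(Add(12, Mul(-6, -8)), 195)) = Mul(-41, Add(Add(12, 48), 195)) = Mul(-41, Add(60, 195)) = Mul(-41, 255) = -10455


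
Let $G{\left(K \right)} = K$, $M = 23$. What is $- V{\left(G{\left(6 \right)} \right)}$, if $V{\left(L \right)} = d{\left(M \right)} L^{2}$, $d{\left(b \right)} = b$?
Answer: $-828$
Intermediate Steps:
$V{\left(L \right)} = 23 L^{2}$
$- V{\left(G{\left(6 \right)} \right)} = - 23 \cdot 6^{2} = - 23 \cdot 36 = \left(-1\right) 828 = -828$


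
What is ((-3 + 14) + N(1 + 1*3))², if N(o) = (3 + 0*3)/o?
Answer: 2209/16 ≈ 138.06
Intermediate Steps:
N(o) = 3/o (N(o) = (3 + 0)/o = 3/o)
((-3 + 14) + N(1 + 1*3))² = ((-3 + 14) + 3/(1 + 1*3))² = (11 + 3/(1 + 3))² = (11 + 3/4)² = (11 + 3*(¼))² = (11 + ¾)² = (47/4)² = 2209/16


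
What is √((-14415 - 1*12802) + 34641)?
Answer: 16*√29 ≈ 86.163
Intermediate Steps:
√((-14415 - 1*12802) + 34641) = √((-14415 - 12802) + 34641) = √(-27217 + 34641) = √7424 = 16*√29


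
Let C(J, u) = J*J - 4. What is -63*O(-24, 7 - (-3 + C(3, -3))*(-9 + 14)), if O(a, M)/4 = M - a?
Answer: -5292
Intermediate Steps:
C(J, u) = -4 + J² (C(J, u) = J² - 4 = -4 + J²)
O(a, M) = -4*a + 4*M (O(a, M) = 4*(M - a) = -4*a + 4*M)
-63*O(-24, 7 - (-3 + C(3, -3))*(-9 + 14)) = -63*(-4*(-24) + 4*(7 - (-3 + (-4 + 3²))*(-9 + 14))) = -63*(96 + 4*(7 - (-3 + (-4 + 9))*5)) = -63*(96 + 4*(7 - (-3 + 5)*5)) = -63*(96 + 4*(7 - 2*5)) = -63*(96 + 4*(7 - 1*10)) = -63*(96 + 4*(7 - 10)) = -63*(96 + 4*(-3)) = -63*(96 - 12) = -63*84 = -5292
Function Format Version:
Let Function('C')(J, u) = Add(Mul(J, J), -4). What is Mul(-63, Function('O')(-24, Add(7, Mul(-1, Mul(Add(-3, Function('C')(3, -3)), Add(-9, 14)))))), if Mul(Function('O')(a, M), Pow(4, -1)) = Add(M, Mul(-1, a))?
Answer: -5292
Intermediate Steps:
Function('C')(J, u) = Add(-4, Pow(J, 2)) (Function('C')(J, u) = Add(Pow(J, 2), -4) = Add(-4, Pow(J, 2)))
Function('O')(a, M) = Add(Mul(-4, a), Mul(4, M)) (Function('O')(a, M) = Mul(4, Add(M, Mul(-1, a))) = Add(Mul(-4, a), Mul(4, M)))
Mul(-63, Function('O')(-24, Add(7, Mul(-1, Mul(Add(-3, Function('C')(3, -3)), Add(-9, 14)))))) = Mul(-63, Add(Mul(-4, -24), Mul(4, Add(7, Mul(-1, Mul(Add(-3, Add(-4, Pow(3, 2))), Add(-9, 14))))))) = Mul(-63, Add(96, Mul(4, Add(7, Mul(-1, Mul(Add(-3, Add(-4, 9)), 5)))))) = Mul(-63, Add(96, Mul(4, Add(7, Mul(-1, Mul(Add(-3, 5), 5)))))) = Mul(-63, Add(96, Mul(4, Add(7, Mul(-1, Mul(2, 5)))))) = Mul(-63, Add(96, Mul(4, Add(7, Mul(-1, 10))))) = Mul(-63, Add(96, Mul(4, Add(7, -10)))) = Mul(-63, Add(96, Mul(4, -3))) = Mul(-63, Add(96, -12)) = Mul(-63, 84) = -5292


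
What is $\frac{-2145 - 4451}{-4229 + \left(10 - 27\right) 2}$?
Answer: $\frac{6596}{4263} \approx 1.5473$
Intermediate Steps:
$\frac{-2145 - 4451}{-4229 + \left(10 - 27\right) 2} = - \frac{6596}{-4229 - 34} = - \frac{6596}{-4263} = \left(-6596\right) \left(- \frac{1}{4263}\right) = \frac{6596}{4263}$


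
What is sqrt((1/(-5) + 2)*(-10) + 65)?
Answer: sqrt(47) ≈ 6.8557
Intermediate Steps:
sqrt((1/(-5) + 2)*(-10) + 65) = sqrt((-1/5 + 2)*(-10) + 65) = sqrt((9/5)*(-10) + 65) = sqrt(-18 + 65) = sqrt(47)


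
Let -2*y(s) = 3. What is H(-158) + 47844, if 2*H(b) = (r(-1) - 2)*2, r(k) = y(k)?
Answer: 95681/2 ≈ 47841.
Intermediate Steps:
y(s) = -3/2 (y(s) = -½*3 = -3/2)
r(k) = -3/2
H(b) = -7/2 (H(b) = ((-3/2 - 2)*2)/2 = (-7/2*2)/2 = (½)*(-7) = -7/2)
H(-158) + 47844 = -7/2 + 47844 = 95681/2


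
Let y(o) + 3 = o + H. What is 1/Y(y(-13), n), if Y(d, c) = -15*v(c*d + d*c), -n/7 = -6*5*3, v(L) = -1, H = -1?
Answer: 1/15 ≈ 0.066667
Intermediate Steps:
y(o) = -4 + o (y(o) = -3 + (o - 1) = -3 + (-1 + o) = -4 + o)
n = 630 (n = -7*(-6*5)*3 = -(-210)*3 = -7*(-90) = 630)
Y(d, c) = 15 (Y(d, c) = -15*(-1) = 15)
1/Y(y(-13), n) = 1/15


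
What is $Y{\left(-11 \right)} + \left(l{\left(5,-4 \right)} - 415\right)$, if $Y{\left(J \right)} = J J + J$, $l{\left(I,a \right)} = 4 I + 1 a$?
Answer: $-289$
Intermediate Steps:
$l{\left(I,a \right)} = a + 4 I$ ($l{\left(I,a \right)} = 4 I + a = a + 4 I$)
$Y{\left(J \right)} = J + J^{2}$ ($Y{\left(J \right)} = J^{2} + J = J + J^{2}$)
$Y{\left(-11 \right)} + \left(l{\left(5,-4 \right)} - 415\right) = - 11 \left(1 - 11\right) + \left(\left(-4 + 4 \cdot 5\right) - 415\right) = \left(-11\right) \left(-10\right) + \left(\left(-4 + 20\right) - 415\right) = 110 + \left(16 - 415\right) = 110 - 399 = -289$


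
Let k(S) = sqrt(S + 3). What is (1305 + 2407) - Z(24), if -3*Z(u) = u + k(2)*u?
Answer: 3720 + 8*sqrt(5) ≈ 3737.9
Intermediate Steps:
k(S) = sqrt(3 + S)
Z(u) = -u/3 - u*sqrt(5)/3 (Z(u) = -(u + sqrt(3 + 2)*u)/3 = -(u + sqrt(5)*u)/3 = -(u + u*sqrt(5))/3 = -u/3 - u*sqrt(5)/3)
(1305 + 2407) - Z(24) = (1305 + 2407) - (-1)*24*(1 + sqrt(5))/3 = 3712 - (-8 - 8*sqrt(5)) = 3712 + (8 + 8*sqrt(5)) = 3720 + 8*sqrt(5)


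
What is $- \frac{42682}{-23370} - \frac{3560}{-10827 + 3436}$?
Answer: $\frac{10491049}{4545465} \approx 2.308$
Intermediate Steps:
$- \frac{42682}{-23370} - \frac{3560}{-10827 + 3436} = \left(-42682\right) \left(- \frac{1}{23370}\right) - \frac{3560}{-7391} = \frac{21341}{11685} - - \frac{3560}{7391} = \frac{21341}{11685} + \frac{3560}{7391} = \frac{10491049}{4545465}$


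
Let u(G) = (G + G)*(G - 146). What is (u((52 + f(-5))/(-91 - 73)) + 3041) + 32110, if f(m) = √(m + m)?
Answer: 236979215/6724 + 3006*I*√10/1681 ≈ 35244.0 + 5.6549*I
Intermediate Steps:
f(m) = √2*√m (f(m) = √(2*m) = √2*√m)
u(G) = 2*G*(-146 + G) (u(G) = (2*G)*(-146 + G) = 2*G*(-146 + G))
(u((52 + f(-5))/(-91 - 73)) + 3041) + 32110 = (2*((52 + √2*√(-5))/(-91 - 73))*(-146 + (52 + √2*√(-5))/(-91 - 73)) + 3041) + 32110 = (2*((52 + √2*(I*√5))/(-164))*(-146 + (52 + √2*(I*√5))/(-164)) + 3041) + 32110 = (2*((52 + I*√10)*(-1/164))*(-146 + (52 + I*√10)*(-1/164)) + 3041) + 32110 = (2*(-13/41 - I*√10/164)*(-146 + (-13/41 - I*√10/164)) + 3041) + 32110 = (2*(-13/41 - I*√10/164)*(-5999/41 - I*√10/164) + 3041) + 32110 = (2*(-5999/41 - I*√10/164)*(-13/41 - I*√10/164) + 3041) + 32110 = (3041 + 2*(-5999/41 - I*√10/164)*(-13/41 - I*√10/164)) + 32110 = 35151 + 2*(-5999/41 - I*√10/164)*(-13/41 - I*√10/164)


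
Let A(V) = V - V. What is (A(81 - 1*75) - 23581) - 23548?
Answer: -47129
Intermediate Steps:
A(V) = 0
(A(81 - 1*75) - 23581) - 23548 = (0 - 23581) - 23548 = -23581 - 23548 = -47129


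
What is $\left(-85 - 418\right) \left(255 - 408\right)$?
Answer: $76959$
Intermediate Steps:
$\left(-85 - 418\right) \left(255 - 408\right) = \left(-503\right) \left(-153\right) = 76959$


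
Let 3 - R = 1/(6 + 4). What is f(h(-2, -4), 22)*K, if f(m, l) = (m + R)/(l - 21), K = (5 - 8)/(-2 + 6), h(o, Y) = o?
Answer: -27/40 ≈ -0.67500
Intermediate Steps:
R = 29/10 (R = 3 - 1/(6 + 4) = 3 - 1/10 = 29/10 ≈ 2.9000)
K = -3/4 ≈ -0.75000
f(m, l) = (29/10 + m)/(-21 + l) (f(m, l) = (m + 29/10)/(l - 21) = (29/10 + m)/(-21 + l))
f(h(-2, -4), 22)*K = ((29/10 - 2)/(-21 + 22))*(-3/4) = ((9/10)/1)*(-3/4) = (1*(9/10))*(-3/4) = (9/10)*(-3/4) = -27/40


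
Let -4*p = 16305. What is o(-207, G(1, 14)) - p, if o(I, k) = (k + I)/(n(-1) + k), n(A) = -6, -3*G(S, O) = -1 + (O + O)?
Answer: 81813/20 ≈ 4090.6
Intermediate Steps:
G(S, O) = ⅓ - 2*O/3 (G(S, O) = -(-1 + (O + O))/3 = -(-1 + 2*O)/3 = ⅓ - 2*O/3)
p = -16305/4 (p = -¼*16305 = -16305/4 ≈ -4076.3)
o(I, k) = (I + k)/(-6 + k) (o(I, k) = (k + I)/(-6 + k) = (I + k)/(-6 + k))
o(-207, G(1, 14)) - p = (-207 + (⅓ - ⅔*14))/(-6 + (⅓ - ⅔*14)) - 1*(-16305/4) = (-207 + (⅓ - 28/3))/(-6 + (⅓ - 28/3)) + 16305/4 = (-207 - 9)/(-6 - 9) + 16305/4 = -216/(-15) + 16305/4 = -1/15*(-216) + 16305/4 = 72/5 + 16305/4 = 81813/20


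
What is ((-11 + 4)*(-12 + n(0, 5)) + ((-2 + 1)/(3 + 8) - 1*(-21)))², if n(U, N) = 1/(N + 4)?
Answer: 106275481/9801 ≈ 10843.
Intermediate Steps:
n(U, N) = 1/(4 + N)
((-11 + 4)*(-12 + n(0, 5)) + ((-2 + 1)/(3 + 8) - 1*(-21)))² = ((-11 + 4)*(-12 + 1/(4 + 5)) + ((-2 + 1)/(3 + 8) - 1*(-21)))² = (-7*(-12 + 1/9) + (-1/11 + 21))² = (-7*(-12 + ⅑) + (-1*1/11 + 21))² = (-7*(-107/9) + (-1/11 + 21))² = (749/9 + 230/11)² = (10309/99)² = 106275481/9801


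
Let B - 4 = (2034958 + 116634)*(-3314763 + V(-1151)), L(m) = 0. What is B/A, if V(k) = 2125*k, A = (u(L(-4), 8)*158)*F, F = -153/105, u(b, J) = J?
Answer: 6379544003665/948 ≈ 6.7295e+9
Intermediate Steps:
F = -51/35 (F = -153*1/105 = -51/35 ≈ -1.4571)
A = -64464/35 (A = (8*158)*(-51/35) = 1264*(-51/35) = -64464/35 ≈ -1841.8)
B = -12394542635692 (B = 4 + (2034958 + 116634)*(-3314763 + 2125*(-1151)) = 4 + 2151592*(-3314763 - 2445875) = 4 + 2151592*(-5760638) = 4 - 12394542635696 = -12394542635692)
B/A = -12394542635692/(-64464/35) = -12394542635692*(-35/64464) = 6379544003665/948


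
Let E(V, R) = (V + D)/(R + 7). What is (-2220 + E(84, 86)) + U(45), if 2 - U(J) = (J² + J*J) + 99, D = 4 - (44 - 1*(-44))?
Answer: -6367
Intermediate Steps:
D = -84 (D = 4 - (44 + 44) = 4 - 1*88 = 4 - 88 = -84)
U(J) = -97 - 2*J² (U(J) = 2 - ((J² + J*J) + 99) = 2 - ((J² + J²) + 99) = 2 - (2*J² + 99) = 2 - (99 + 2*J²) = 2 + (-99 - 2*J²) = -97 - 2*J²)
E(V, R) = (-84 + V)/(7 + R) (E(V, R) = (V - 84)/(R + 7) = (-84 + V)/(7 + R))
(-2220 + E(84, 86)) + U(45) = (-2220 + (-84 + 84)/(7 + 86)) + (-97 - 2*45²) = (-2220 + 0/93) + (-97 - 2*2025) = (-2220 + (1/93)*0) + (-97 - 4050) = (-2220 + 0) - 4147 = -2220 - 4147 = -6367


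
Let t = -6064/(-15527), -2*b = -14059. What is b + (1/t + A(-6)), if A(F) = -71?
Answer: 42211871/6064 ≈ 6961.1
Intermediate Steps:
b = 14059/2 (b = -1/2*(-14059) = 14059/2 ≈ 7029.5)
t = 6064/15527 (t = -6064*(-1/15527) = 6064/15527 ≈ 0.39055)
b + (1/t + A(-6)) = 14059/2 + (1/(6064/15527) - 71) = 14059/2 + (15527/6064 - 71) = 14059/2 - 415017/6064 = 42211871/6064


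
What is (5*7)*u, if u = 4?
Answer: 140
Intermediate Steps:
(5*7)*u = (5*7)*4 = 35*4 = 140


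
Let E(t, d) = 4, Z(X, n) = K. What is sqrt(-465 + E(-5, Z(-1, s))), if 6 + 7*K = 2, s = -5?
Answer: I*sqrt(461) ≈ 21.471*I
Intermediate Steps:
K = -4/7 (K = -6/7 + (1/7)*2 = -6/7 + 2/7 = -4/7 ≈ -0.57143)
Z(X, n) = -4/7
sqrt(-465 + E(-5, Z(-1, s))) = sqrt(-465 + 4) = sqrt(-461) = I*sqrt(461)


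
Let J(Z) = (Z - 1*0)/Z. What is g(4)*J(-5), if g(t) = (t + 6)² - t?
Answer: 96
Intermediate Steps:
J(Z) = 1 (J(Z) = (Z + 0)/Z = Z/Z = 1)
g(t) = (6 + t)² - t
g(4)*J(-5) = ((6 + 4)² - 1*4)*1 = (10² - 4)*1 = (100 - 4)*1 = 96*1 = 96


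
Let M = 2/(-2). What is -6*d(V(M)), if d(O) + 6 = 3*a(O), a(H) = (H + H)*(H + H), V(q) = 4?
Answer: -1116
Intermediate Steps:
M = -1 (M = 2*(-½) = -1)
a(H) = 4*H² (a(H) = (2*H)*(2*H) = 4*H²)
d(O) = -6 + 12*O² (d(O) = -6 + 3*(4*O²) = -6 + 12*O²)
-6*d(V(M)) = -6*(-6 + 12*4²) = -6*(-6 + 12*16) = -6*(-6 + 192) = -6*186 = -1116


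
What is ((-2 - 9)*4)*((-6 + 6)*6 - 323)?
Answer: 14212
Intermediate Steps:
((-2 - 9)*4)*((-6 + 6)*6 - 323) = (-11*4)*(0*6 - 323) = -44*(0 - 323) = -44*(-323) = 14212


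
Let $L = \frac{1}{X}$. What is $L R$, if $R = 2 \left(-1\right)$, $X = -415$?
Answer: $\frac{2}{415} \approx 0.0048193$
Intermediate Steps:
$R = -2$
$L = - \frac{1}{415}$ ($L = \frac{1}{-415} = - \frac{1}{415} \approx -0.0024096$)
$L R = \left(- \frac{1}{415}\right) \left(-2\right) = \frac{2}{415}$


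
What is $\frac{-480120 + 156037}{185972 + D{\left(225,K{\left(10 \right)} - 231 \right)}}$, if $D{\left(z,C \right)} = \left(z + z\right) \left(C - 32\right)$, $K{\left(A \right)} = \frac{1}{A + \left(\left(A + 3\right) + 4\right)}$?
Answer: $- \frac{972249}{202916} \approx -4.7914$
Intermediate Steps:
$K{\left(A \right)} = \frac{1}{7 + 2 A}$ ($K{\left(A \right)} = \frac{1}{A + \left(\left(3 + A\right) + 4\right)} = \frac{1}{A + \left(7 + A\right)} = \frac{1}{7 + 2 A}$)
$D{\left(z,C \right)} = 2 z \left(-32 + C\right)$
$\frac{-480120 + 156037}{185972 + D{\left(225,K{\left(10 \right)} - 231 \right)}} = \frac{-480120 + 156037}{185972 + 2 \cdot 225 \left(-32 - \left(231 - \frac{1}{7 + 2 \cdot 10}\right)\right)} = - \frac{324083}{185972 + 2 \cdot 225 \left(-32 - \left(231 - \frac{1}{7 + 20}\right)\right)} = - \frac{324083}{185972 + 2 \cdot 225 \left(-32 - \left(231 - \frac{1}{27}\right)\right)} = - \frac{324083}{185972 + 2 \cdot 225 \left(-32 + \left(\frac{1}{27} - 231\right)\right)} = - \frac{324083}{185972 + 2 \cdot 225 \left(-32 - \frac{6236}{27}\right)} = - \frac{324083}{185972 + 2 \cdot 225 \left(- \frac{7100}{27}\right)} = - \frac{324083}{185972 - \frac{355000}{3}} = - \frac{324083}{\frac{202916}{3}} = \left(-324083\right) \frac{3}{202916} = - \frac{972249}{202916}$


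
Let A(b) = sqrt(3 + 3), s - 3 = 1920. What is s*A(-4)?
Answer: 1923*sqrt(6) ≈ 4710.4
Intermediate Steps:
s = 1923 (s = 3 + 1920 = 1923)
A(b) = sqrt(6)
s*A(-4) = 1923*sqrt(6)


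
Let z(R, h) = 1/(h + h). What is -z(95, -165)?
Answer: 1/330 ≈ 0.0030303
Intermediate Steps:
z(R, h) = 1/(2*h)
-z(95, -165) = -1/(2*(-165)) = -(-1)/(2*165) = -1*(-1/330) = 1/330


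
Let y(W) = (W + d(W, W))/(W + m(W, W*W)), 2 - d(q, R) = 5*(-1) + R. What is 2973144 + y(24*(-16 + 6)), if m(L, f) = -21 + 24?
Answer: 704635121/237 ≈ 2.9731e+6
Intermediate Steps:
d(q, R) = 7 - R (d(q, R) = 2 - (5*(-1) + R) = 2 - (-5 + R) = 2 + (5 - R) = 7 - R)
m(L, f) = 3
y(W) = 7/(3 + W) (y(W) = (W + (7 - W))/(W + 3) = 7/(3 + W))
2973144 + y(24*(-16 + 6)) = 2973144 + 7/(3 + 24*(-16 + 6)) = 2973144 + 7/(3 + 24*(-10)) = 2973144 + 7/(3 - 240) = 2973144 + 7/(-237) = 2973144 + 7*(-1/237) = 2973144 - 7/237 = 704635121/237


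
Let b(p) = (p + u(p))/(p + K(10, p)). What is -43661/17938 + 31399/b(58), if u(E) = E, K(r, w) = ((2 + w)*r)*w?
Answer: 84626076285/8969 ≈ 9.4354e+6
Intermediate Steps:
K(r, w) = r*w*(2 + w) (K(r, w) = (r*(2 + w))*w = r*w*(2 + w))
b(p) = 2*p/(p + 10*p*(2 + p)) (b(p) = (p + p)/(p + 10*p*(2 + p)) = (2*p)/(p + 10*p*(2 + p)) = 2*p/(p + 10*p*(2 + p)))
-43661/17938 + 31399/b(58) = -43661/17938 + 31399/((2/(21 + 10*58))) = -43661*1/17938 + 31399/((2/(21 + 580))) = -43661/17938 + 31399/((2/601)) = -43661/17938 + 31399/((2*(1/601))) = -43661/17938 + 31399/(2/601) = -43661/17938 + 31399*(601/2) = -43661/17938 + 18870799/2 = 84626076285/8969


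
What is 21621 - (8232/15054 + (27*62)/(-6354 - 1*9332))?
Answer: 13724234144/634777 ≈ 21621.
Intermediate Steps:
21621 - (8232/15054 + (27*62)/(-6354 - 1*9332)) = 21621 - (8232*(1/15054) + 1674/(-6354 - 9332)) = 21621 - (1372/2509 + 1674/(-15686)) = 21621 - (1372/2509 + 1674*(-1/15686)) = 21621 - (1372/2509 - 27/253) = 21621 - 1*279373/634777 = 21621 - 279373/634777 = 13724234144/634777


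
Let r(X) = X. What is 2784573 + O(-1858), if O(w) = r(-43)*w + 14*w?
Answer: 2838455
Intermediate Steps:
O(w) = -29*w (O(w) = -43*w + 14*w = -29*w)
2784573 + O(-1858) = 2784573 - 29*(-1858) = 2784573 + 53882 = 2838455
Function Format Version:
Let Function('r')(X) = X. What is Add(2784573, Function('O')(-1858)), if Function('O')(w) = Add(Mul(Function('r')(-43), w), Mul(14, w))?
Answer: 2838455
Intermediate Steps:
Function('O')(w) = Mul(-29, w) (Function('O')(w) = Add(Mul(-43, w), Mul(14, w)) = Mul(-29, w))
Add(2784573, Function('O')(-1858)) = Add(2784573, Mul(-29, -1858)) = Add(2784573, 53882) = 2838455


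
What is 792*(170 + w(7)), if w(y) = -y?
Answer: 129096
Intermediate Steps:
792*(170 + w(7)) = 792*(170 - 1*7) = 792*(170 - 7) = 792*163 = 129096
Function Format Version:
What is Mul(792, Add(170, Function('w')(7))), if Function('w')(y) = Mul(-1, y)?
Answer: 129096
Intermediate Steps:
Mul(792, Add(170, Function('w')(7))) = Mul(792, Add(170, Mul(-1, 7))) = Mul(792, Add(170, -7)) = Mul(792, 163) = 129096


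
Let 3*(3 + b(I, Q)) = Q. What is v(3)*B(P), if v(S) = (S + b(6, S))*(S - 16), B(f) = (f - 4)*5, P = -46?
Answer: 3250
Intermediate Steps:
b(I, Q) = -3 + Q/3
B(f) = -20 + 5*f (B(f) = (-4 + f)*5 = -20 + 5*f)
v(S) = (-16 + S)*(-3 + 4*S/3) (v(S) = (S + (-3 + S/3))*(S - 16) = (-3 + 4*S/3)*(-16 + S) = (-16 + S)*(-3 + 4*S/3))
v(3)*B(P) = (48 - 73/3*3 + (4/3)*3²)*(-20 + 5*(-46)) = (48 - 73 + (4/3)*9)*(-20 - 230) = (48 - 73 + 12)*(-250) = -13*(-250) = 3250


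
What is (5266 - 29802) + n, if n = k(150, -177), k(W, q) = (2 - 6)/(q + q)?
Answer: -4342870/177 ≈ -24536.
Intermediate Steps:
k(W, q) = -2/q (k(W, q) = -4*1/(2*q) = -2/q)
n = 2/177 (n = -2/(-177) = -2*(-1/177) = 2/177 ≈ 0.011299)
(5266 - 29802) + n = (5266 - 29802) + 2/177 = -24536 + 2/177 = -4342870/177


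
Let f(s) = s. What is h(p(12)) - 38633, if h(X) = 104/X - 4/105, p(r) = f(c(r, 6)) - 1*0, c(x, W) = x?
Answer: -1351853/35 ≈ -38624.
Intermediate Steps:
p(r) = r (p(r) = r - 1*0 = r + 0 = r)
h(X) = -4/105 + 104/X (h(X) = 104/X - 4*1/105 = 104/X - 4/105 = -4/105 + 104/X)
h(p(12)) - 38633 = (-4/105 + 104/12) - 38633 = (-4/105 + 104*(1/12)) - 38633 = (-4/105 + 26/3) - 38633 = 302/35 - 38633 = -1351853/35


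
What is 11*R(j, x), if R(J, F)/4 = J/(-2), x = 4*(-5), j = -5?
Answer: 110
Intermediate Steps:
x = -20
R(J, F) = -2*J (R(J, F) = 4*(J/(-2)) = 4*(J*(-1/2)) = 4*(-J/2) = -2*J)
11*R(j, x) = 11*(-2*(-5)) = 11*10 = 110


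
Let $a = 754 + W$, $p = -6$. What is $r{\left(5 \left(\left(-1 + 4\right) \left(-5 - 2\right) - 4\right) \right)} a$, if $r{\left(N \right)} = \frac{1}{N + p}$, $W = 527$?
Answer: $- \frac{1281}{131} \approx -9.7786$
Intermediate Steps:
$a = 1281$ ($a = 754 + 527 = 1281$)
$r{\left(N \right)} = \frac{1}{-6 + N}$ ($r{\left(N \right)} = \frac{1}{N - 6} = \frac{1}{-6 + N}$)
$r{\left(5 \left(\left(-1 + 4\right) \left(-5 - 2\right) - 4\right) \right)} a = \frac{1}{-6 + 5 \left(\left(-1 + 4\right) \left(-5 - 2\right) - 4\right)} 1281 = \frac{1}{-6 + 5 \left(3 \left(-7\right) - 4\right)} 1281 = \frac{1}{-6 + 5 \left(-21 - 4\right)} 1281 = \frac{1}{-6 + 5 \left(-25\right)} 1281 = \frac{1}{-6 - 125} \cdot 1281 = \frac{1}{-131} \cdot 1281 = \left(- \frac{1}{131}\right) 1281 = - \frac{1281}{131}$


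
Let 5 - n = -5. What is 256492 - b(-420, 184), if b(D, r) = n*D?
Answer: 260692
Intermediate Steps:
n = 10 (n = 5 - 1*(-5) = 5 + 5 = 10)
b(D, r) = 10*D
256492 - b(-420, 184) = 256492 - 10*(-420) = 256492 - 1*(-4200) = 256492 + 4200 = 260692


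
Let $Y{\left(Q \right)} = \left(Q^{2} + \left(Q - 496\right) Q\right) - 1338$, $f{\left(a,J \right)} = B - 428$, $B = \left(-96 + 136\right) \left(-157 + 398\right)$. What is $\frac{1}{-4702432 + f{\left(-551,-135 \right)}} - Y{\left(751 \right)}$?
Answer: $- \frac{3539476340961}{4693220} \approx -7.5417 \cdot 10^{5}$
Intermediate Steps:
$B = 9640$ ($B = 40 \cdot 241 = 9640$)
$f{\left(a,J \right)} = 9212$ ($f{\left(a,J \right)} = 9640 - 428 = 9212$)
$Y{\left(Q \right)} = -1338 + Q^{2} + Q \left(-496 + Q\right)$ ($Y{\left(Q \right)} = \left(Q^{2} + \left(-496 + Q\right) Q\right) - 1338 = \left(Q^{2} + Q \left(-496 + Q\right)\right) - 1338 = -1338 + Q^{2} + Q \left(-496 + Q\right)$)
$\frac{1}{-4702432 + f{\left(-551,-135 \right)}} - Y{\left(751 \right)} = \frac{1}{-4702432 + 9212} - \left(-1338 - 372496 + 2 \cdot 751^{2}\right) = \frac{1}{-4693220} - \left(-1338 - 372496 + 2 \cdot 564001\right) = - \frac{1}{4693220} - \left(-1338 - 372496 + 1128002\right) = - \frac{1}{4693220} - 754168 = - \frac{3539476340961}{4693220}$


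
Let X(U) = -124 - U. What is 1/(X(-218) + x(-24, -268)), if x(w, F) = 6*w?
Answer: -1/50 ≈ -0.020000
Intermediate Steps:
1/(X(-218) + x(-24, -268)) = 1/((-124 - 1*(-218)) + 6*(-24)) = 1/((-124 + 218) - 144) = 1/(94 - 144) = 1/(-50) = -1/50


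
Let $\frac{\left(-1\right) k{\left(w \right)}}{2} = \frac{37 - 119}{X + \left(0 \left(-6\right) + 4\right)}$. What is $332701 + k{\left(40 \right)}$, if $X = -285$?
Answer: $\frac{93488817}{281} \approx 3.327 \cdot 10^{5}$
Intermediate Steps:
$k{\left(w \right)} = - \frac{164}{281}$ ($k{\left(w \right)} = - 2 \frac{37 - 119}{-285 + \left(0 \left(-6\right) + 4\right)} = - 2 \left(- \frac{82}{-285 + \left(0 + 4\right)}\right) = - 2 \left(- \frac{82}{-285 + 4}\right) = - 2 \left(- \frac{82}{-281}\right) = - 2 \left(\left(-82\right) \left(- \frac{1}{281}\right)\right) = \left(-2\right) \frac{82}{281} = - \frac{164}{281}$)
$332701 + k{\left(40 \right)} = 332701 - \frac{164}{281} = \frac{93488817}{281}$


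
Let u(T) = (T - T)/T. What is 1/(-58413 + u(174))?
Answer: -1/58413 ≈ -1.7119e-5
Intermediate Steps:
u(T) = 0 (u(T) = 0/T = 0)
1/(-58413 + u(174)) = 1/(-58413 + 0) = 1/(-58413) = -1/58413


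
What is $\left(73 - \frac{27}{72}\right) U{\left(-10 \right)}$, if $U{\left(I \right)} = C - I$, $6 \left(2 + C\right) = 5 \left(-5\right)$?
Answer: $\frac{13363}{48} \approx 278.4$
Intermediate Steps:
$C = - \frac{37}{6}$ ($C = -2 + \frac{5 \left(-5\right)}{6} = -2 + \frac{1}{6} \left(-25\right) = -2 - \frac{25}{6} = - \frac{37}{6} \approx -6.1667$)
$U{\left(I \right)} = - \frac{37}{6} - I$
$\left(73 - \frac{27}{72}\right) U{\left(-10 \right)} = \left(73 - \frac{27}{72}\right) \left(- \frac{37}{6} - -10\right) = \left(73 - \frac{3}{8}\right) \left(- \frac{37}{6} + 10\right) = \left(73 - \frac{3}{8}\right) \frac{23}{6} = \frac{581}{8} \cdot \frac{23}{6} = \frac{13363}{48}$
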